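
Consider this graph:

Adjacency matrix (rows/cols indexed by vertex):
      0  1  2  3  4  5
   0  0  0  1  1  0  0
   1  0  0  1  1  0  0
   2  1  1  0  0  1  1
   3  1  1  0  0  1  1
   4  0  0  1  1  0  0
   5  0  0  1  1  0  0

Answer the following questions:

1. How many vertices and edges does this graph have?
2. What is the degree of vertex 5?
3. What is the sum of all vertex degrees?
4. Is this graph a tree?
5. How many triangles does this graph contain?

Count: 6 vertices, 8 edges.
Vertex 5 has neighbors [2, 3], degree = 2.
Handshaking lemma: 2 * 8 = 16.
A tree on 6 vertices has 5 edges. This graph has 8 edges (3 extra). Not a tree.
Number of triangles = 0.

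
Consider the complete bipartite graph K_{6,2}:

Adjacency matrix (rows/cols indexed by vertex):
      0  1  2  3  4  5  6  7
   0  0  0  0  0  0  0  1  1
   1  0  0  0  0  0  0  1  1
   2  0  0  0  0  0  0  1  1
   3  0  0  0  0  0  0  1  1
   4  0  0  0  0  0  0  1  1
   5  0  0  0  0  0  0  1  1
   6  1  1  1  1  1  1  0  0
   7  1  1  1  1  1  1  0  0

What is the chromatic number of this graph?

K_{6,2} is bipartite: vertices split into two independent sets of size 6 and 2.
Color one set 0, the other 1. No adjacent vertices share a color.
Chromatic number = 2.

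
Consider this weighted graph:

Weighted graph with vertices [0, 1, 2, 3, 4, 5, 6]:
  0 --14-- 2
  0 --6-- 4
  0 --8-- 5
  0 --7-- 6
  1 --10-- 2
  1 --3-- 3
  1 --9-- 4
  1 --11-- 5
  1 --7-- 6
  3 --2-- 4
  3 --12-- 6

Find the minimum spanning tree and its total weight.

Applying Kruskal's algorithm (sort edges by weight, add if no cycle):
  Add (3,4) w=2
  Add (1,3) w=3
  Add (0,4) w=6
  Add (0,6) w=7
  Skip (1,6) w=7 (creates cycle)
  Add (0,5) w=8
  Skip (1,4) w=9 (creates cycle)
  Add (1,2) w=10
  Skip (1,5) w=11 (creates cycle)
  Skip (3,6) w=12 (creates cycle)
  Skip (0,2) w=14 (creates cycle)
MST weight = 36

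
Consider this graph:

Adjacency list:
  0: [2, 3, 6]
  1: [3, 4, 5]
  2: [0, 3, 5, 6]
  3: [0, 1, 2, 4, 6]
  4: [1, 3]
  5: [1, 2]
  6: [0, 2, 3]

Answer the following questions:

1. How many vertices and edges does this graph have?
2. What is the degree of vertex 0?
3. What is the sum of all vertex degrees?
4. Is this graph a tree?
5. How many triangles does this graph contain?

Count: 7 vertices, 11 edges.
Vertex 0 has neighbors [2, 3, 6], degree = 3.
Handshaking lemma: 2 * 11 = 22.
A tree on 7 vertices has 6 edges. This graph has 11 edges (5 extra). Not a tree.
Number of triangles = 5.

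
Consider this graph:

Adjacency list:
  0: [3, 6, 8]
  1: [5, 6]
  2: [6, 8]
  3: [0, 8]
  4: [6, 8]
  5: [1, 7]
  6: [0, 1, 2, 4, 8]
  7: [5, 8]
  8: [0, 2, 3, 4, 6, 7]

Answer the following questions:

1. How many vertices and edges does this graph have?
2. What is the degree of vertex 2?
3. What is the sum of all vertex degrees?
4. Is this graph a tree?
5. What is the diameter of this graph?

Count: 9 vertices, 13 edges.
Vertex 2 has neighbors [6, 8], degree = 2.
Handshaking lemma: 2 * 13 = 26.
A tree on 9 vertices has 8 edges. This graph has 13 edges (5 extra). Not a tree.
Diameter (longest shortest path) = 3.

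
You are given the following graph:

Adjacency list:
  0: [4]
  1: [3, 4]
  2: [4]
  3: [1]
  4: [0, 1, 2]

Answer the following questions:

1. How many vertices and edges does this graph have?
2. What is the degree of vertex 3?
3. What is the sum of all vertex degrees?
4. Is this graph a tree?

Count: 5 vertices, 4 edges.
Vertex 3 has neighbors [1], degree = 1.
Handshaking lemma: 2 * 4 = 8.
A graph is a tree iff it is connected and has exactly n-1 edges. This graph is connected (all 5 vertices in one component) and has 5-1 = 4 edges. It is a tree.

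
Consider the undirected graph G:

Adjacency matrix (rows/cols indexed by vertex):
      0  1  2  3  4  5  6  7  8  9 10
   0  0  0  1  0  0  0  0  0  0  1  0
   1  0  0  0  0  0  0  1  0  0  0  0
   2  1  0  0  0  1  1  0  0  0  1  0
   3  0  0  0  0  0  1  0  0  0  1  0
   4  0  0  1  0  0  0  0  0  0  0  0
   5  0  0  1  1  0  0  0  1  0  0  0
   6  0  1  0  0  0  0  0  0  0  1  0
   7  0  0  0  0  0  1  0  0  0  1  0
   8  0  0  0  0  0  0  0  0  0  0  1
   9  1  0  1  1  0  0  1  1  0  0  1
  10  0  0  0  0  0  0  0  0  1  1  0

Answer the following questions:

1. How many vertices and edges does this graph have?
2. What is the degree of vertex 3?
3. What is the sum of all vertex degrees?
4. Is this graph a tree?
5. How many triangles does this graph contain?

Count: 11 vertices, 13 edges.
Vertex 3 has neighbors [5, 9], degree = 2.
Handshaking lemma: 2 * 13 = 26.
A tree on 11 vertices has 10 edges. This graph has 13 edges (3 extra). Not a tree.
Number of triangles = 1.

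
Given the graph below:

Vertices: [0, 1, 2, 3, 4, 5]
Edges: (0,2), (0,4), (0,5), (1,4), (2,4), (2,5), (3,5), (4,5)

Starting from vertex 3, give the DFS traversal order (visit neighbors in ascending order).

DFS from vertex 3 (neighbors processed in ascending order):
Visit order: 3, 5, 0, 2, 4, 1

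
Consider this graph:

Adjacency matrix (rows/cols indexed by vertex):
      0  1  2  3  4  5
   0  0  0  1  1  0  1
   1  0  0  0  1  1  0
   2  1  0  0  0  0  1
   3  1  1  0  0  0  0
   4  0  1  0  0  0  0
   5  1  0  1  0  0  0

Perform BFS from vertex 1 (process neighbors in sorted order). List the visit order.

BFS from vertex 1 (neighbors processed in ascending order):
Visit order: 1, 3, 4, 0, 2, 5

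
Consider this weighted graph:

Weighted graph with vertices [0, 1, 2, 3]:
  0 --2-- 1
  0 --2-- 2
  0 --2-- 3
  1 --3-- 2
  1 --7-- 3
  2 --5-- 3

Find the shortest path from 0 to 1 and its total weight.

Using Dijkstra's algorithm from vertex 0:
Shortest path: 0 -> 1
Total weight: 2 = 2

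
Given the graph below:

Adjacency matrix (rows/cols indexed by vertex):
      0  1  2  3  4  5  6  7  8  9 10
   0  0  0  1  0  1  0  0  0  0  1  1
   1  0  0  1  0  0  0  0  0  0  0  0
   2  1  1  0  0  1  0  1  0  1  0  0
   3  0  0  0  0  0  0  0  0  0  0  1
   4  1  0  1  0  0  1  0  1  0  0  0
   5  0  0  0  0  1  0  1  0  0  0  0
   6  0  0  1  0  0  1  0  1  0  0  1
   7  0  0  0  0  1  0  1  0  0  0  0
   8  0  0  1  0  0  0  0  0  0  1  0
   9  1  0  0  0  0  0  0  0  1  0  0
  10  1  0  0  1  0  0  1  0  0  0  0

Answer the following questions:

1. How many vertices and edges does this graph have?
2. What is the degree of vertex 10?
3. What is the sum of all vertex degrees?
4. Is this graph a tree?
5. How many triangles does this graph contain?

Count: 11 vertices, 15 edges.
Vertex 10 has neighbors [0, 3, 6], degree = 3.
Handshaking lemma: 2 * 15 = 30.
A tree on 11 vertices has 10 edges. This graph has 15 edges (5 extra). Not a tree.
Number of triangles = 1.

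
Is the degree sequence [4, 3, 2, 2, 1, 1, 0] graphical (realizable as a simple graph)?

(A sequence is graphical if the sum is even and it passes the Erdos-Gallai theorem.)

Sum of degrees = 13. Sum is odd, so the sequence is NOT graphical.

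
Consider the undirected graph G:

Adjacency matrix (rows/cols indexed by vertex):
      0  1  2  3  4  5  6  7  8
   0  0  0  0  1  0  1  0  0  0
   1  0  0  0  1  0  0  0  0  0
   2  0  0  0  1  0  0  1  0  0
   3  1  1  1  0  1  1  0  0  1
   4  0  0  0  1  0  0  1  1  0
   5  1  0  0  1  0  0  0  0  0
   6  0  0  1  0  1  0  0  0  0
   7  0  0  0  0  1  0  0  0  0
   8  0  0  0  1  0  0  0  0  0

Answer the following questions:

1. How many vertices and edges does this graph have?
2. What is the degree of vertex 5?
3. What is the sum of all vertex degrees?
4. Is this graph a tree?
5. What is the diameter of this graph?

Count: 9 vertices, 10 edges.
Vertex 5 has neighbors [0, 3], degree = 2.
Handshaking lemma: 2 * 10 = 20.
A tree on 9 vertices has 8 edges. This graph has 10 edges (2 extra). Not a tree.
Diameter (longest shortest path) = 3.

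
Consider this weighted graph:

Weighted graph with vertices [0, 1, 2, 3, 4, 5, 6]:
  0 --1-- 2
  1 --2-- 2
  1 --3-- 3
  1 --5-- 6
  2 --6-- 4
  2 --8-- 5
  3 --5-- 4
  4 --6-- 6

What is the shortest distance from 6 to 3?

Using Dijkstra's algorithm from vertex 6:
Shortest path: 6 -> 1 -> 3
Total weight: 5 + 3 = 8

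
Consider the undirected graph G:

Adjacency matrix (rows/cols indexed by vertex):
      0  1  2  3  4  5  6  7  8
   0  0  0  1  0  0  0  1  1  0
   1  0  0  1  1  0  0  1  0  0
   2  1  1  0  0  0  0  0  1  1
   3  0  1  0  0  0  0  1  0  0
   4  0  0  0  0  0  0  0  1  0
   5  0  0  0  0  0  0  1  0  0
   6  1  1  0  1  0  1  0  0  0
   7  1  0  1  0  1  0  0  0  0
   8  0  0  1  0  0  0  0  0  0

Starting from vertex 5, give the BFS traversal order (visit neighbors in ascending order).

BFS from vertex 5 (neighbors processed in ascending order):
Visit order: 5, 6, 0, 1, 3, 2, 7, 8, 4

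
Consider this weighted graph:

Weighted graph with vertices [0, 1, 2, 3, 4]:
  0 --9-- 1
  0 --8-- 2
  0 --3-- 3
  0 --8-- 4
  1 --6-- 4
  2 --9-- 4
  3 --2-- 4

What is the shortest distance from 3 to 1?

Using Dijkstra's algorithm from vertex 3:
Shortest path: 3 -> 4 -> 1
Total weight: 2 + 6 = 8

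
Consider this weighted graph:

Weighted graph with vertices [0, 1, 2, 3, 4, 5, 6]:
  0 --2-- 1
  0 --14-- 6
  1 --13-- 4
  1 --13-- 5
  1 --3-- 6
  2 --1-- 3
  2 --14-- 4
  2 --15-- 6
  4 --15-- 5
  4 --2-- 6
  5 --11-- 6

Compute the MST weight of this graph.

Applying Kruskal's algorithm (sort edges by weight, add if no cycle):
  Add (2,3) w=1
  Add (0,1) w=2
  Add (4,6) w=2
  Add (1,6) w=3
  Add (5,6) w=11
  Skip (1,5) w=13 (creates cycle)
  Skip (1,4) w=13 (creates cycle)
  Skip (0,6) w=14 (creates cycle)
  Add (2,4) w=14
  Skip (2,6) w=15 (creates cycle)
  Skip (4,5) w=15 (creates cycle)
MST weight = 33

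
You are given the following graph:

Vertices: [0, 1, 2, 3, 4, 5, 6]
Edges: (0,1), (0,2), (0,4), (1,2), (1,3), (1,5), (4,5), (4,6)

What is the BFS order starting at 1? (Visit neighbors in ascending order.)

BFS from vertex 1 (neighbors processed in ascending order):
Visit order: 1, 0, 2, 3, 5, 4, 6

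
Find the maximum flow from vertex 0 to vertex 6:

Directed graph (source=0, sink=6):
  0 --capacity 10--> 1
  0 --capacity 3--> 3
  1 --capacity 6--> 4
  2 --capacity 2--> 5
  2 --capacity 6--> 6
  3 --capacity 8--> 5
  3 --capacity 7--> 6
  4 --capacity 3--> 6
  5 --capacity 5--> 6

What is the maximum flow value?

Computing max flow:
  Flow on (0->1): 3/10
  Flow on (0->3): 3/3
  Flow on (1->4): 3/6
  Flow on (3->6): 3/7
  Flow on (4->6): 3/3
Maximum flow = 6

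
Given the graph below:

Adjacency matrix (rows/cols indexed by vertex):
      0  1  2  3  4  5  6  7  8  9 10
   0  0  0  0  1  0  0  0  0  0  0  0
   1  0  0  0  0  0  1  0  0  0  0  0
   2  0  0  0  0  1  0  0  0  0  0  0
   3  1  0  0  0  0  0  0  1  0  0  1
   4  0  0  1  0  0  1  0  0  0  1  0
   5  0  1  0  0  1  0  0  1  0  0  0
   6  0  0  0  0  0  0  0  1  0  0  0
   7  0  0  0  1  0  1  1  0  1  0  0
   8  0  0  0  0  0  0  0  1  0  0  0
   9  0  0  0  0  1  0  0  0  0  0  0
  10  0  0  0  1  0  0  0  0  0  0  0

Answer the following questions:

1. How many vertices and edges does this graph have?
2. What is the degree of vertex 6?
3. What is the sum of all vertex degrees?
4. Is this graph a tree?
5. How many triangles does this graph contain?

Count: 11 vertices, 10 edges.
Vertex 6 has neighbors [7], degree = 1.
Handshaking lemma: 2 * 10 = 20.
A graph is a tree iff it is connected and has exactly n-1 edges. This graph is connected (all 11 vertices in one component) and has 11-1 = 10 edges. It is a tree.
Number of triangles = 0.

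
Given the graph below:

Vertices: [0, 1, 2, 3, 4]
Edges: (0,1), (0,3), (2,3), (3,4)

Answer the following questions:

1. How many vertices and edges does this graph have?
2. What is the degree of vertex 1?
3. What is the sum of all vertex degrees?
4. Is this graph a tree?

Count: 5 vertices, 4 edges.
Vertex 1 has neighbors [0], degree = 1.
Handshaking lemma: 2 * 4 = 8.
A graph is a tree iff it is connected and has exactly n-1 edges. This graph is connected (all 5 vertices in one component) and has 5-1 = 4 edges. It is a tree.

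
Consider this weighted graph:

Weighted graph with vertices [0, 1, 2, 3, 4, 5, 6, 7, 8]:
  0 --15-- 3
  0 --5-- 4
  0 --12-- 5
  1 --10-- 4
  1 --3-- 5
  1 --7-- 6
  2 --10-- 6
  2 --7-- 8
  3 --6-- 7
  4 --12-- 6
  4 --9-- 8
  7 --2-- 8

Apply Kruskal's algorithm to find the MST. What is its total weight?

Applying Kruskal's algorithm (sort edges by weight, add if no cycle):
  Add (7,8) w=2
  Add (1,5) w=3
  Add (0,4) w=5
  Add (3,7) w=6
  Add (1,6) w=7
  Add (2,8) w=7
  Add (4,8) w=9
  Add (1,4) w=10
  Skip (2,6) w=10 (creates cycle)
  Skip (0,5) w=12 (creates cycle)
  Skip (4,6) w=12 (creates cycle)
  Skip (0,3) w=15 (creates cycle)
MST weight = 49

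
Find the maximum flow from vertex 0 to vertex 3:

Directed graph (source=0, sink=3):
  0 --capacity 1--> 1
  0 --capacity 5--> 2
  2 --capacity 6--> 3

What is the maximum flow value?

Computing max flow:
  Flow on (0->2): 5/5
  Flow on (2->3): 5/6
Maximum flow = 5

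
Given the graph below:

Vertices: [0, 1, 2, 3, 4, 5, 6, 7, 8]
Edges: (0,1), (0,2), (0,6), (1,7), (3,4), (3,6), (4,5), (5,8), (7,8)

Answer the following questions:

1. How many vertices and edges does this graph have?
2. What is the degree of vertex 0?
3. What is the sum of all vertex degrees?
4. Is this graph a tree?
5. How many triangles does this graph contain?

Count: 9 vertices, 9 edges.
Vertex 0 has neighbors [1, 2, 6], degree = 3.
Handshaking lemma: 2 * 9 = 18.
A tree on 9 vertices has 8 edges. This graph has 9 edges (1 extra). Not a tree.
Number of triangles = 0.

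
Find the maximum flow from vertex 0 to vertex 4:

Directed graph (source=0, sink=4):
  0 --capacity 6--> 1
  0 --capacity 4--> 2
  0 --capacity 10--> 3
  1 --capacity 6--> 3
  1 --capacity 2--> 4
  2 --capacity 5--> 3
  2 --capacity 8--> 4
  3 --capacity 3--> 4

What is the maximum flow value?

Computing max flow:
  Flow on (0->1): 2/6
  Flow on (0->2): 4/4
  Flow on (0->3): 3/10
  Flow on (1->4): 2/2
  Flow on (2->4): 4/8
  Flow on (3->4): 3/3
Maximum flow = 9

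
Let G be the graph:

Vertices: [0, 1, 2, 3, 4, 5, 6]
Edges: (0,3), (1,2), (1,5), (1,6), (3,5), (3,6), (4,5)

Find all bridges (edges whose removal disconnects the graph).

A bridge is an edge whose removal increases the number of connected components.
Bridges found: (0,3), (1,2), (4,5)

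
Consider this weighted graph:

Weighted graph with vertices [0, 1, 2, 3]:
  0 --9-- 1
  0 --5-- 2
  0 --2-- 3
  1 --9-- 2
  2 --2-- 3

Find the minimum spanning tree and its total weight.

Applying Kruskal's algorithm (sort edges by weight, add if no cycle):
  Add (0,3) w=2
  Add (2,3) w=2
  Skip (0,2) w=5 (creates cycle)
  Add (0,1) w=9
  Skip (1,2) w=9 (creates cycle)
MST weight = 13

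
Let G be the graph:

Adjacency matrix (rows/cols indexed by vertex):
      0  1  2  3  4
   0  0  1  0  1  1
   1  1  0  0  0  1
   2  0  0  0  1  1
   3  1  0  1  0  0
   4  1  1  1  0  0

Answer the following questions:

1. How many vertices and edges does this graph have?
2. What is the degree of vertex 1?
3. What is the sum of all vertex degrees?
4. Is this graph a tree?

Count: 5 vertices, 6 edges.
Vertex 1 has neighbors [0, 4], degree = 2.
Handshaking lemma: 2 * 6 = 12.
A tree on 5 vertices has 4 edges. This graph has 6 edges (2 extra). Not a tree.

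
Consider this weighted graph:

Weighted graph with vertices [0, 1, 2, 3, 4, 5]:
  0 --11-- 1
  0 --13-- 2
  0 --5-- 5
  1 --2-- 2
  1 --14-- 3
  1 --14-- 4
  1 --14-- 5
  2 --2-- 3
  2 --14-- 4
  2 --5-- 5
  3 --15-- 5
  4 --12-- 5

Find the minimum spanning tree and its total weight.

Applying Kruskal's algorithm (sort edges by weight, add if no cycle):
  Add (1,2) w=2
  Add (2,3) w=2
  Add (0,5) w=5
  Add (2,5) w=5
  Skip (0,1) w=11 (creates cycle)
  Add (4,5) w=12
  Skip (0,2) w=13 (creates cycle)
  Skip (1,4) w=14 (creates cycle)
  Skip (1,3) w=14 (creates cycle)
  Skip (1,5) w=14 (creates cycle)
  Skip (2,4) w=14 (creates cycle)
  Skip (3,5) w=15 (creates cycle)
MST weight = 26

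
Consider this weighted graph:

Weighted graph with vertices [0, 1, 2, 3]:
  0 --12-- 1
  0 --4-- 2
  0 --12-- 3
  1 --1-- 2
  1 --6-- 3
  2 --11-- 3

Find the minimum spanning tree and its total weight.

Applying Kruskal's algorithm (sort edges by weight, add if no cycle):
  Add (1,2) w=1
  Add (0,2) w=4
  Add (1,3) w=6
  Skip (2,3) w=11 (creates cycle)
  Skip (0,3) w=12 (creates cycle)
  Skip (0,1) w=12 (creates cycle)
MST weight = 11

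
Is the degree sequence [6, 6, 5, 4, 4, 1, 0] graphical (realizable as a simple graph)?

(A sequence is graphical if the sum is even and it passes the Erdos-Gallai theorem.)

Sum of degrees = 26. Sum is even but fails Erdos-Gallai. The sequence is NOT graphical.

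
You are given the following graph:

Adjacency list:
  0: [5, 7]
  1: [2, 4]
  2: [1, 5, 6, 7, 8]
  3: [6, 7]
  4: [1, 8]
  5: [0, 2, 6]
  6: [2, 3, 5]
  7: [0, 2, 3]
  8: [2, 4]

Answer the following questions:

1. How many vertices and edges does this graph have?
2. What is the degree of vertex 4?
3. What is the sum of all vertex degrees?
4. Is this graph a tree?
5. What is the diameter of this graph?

Count: 9 vertices, 12 edges.
Vertex 4 has neighbors [1, 8], degree = 2.
Handshaking lemma: 2 * 12 = 24.
A tree on 9 vertices has 8 edges. This graph has 12 edges (4 extra). Not a tree.
Diameter (longest shortest path) = 4.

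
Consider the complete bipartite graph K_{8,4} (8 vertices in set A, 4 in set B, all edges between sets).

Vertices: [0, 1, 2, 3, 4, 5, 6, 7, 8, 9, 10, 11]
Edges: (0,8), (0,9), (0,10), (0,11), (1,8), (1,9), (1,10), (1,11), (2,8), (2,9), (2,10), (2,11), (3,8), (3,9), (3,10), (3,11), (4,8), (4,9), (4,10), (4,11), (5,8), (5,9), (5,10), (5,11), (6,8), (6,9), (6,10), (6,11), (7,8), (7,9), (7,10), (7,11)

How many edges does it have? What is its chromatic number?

K_{8,4} has 8 * 4 = 32 edges.
Bipartite graphs have chromatic number 2 (color each partition differently).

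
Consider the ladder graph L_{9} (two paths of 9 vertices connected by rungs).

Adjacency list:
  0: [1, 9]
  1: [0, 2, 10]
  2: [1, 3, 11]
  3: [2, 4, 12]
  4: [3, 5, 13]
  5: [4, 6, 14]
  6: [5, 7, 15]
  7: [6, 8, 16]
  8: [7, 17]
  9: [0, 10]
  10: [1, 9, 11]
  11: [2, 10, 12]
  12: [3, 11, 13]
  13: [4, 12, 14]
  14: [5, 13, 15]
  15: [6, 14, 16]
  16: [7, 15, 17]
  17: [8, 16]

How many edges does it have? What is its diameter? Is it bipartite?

Ladder graph L_{9}: 9 rungs + 2 * (9-1) path edges = 9 + 16 = 25 edges.
Diameter = 9.
Ladder graphs are bipartite (alternating coloring along each path).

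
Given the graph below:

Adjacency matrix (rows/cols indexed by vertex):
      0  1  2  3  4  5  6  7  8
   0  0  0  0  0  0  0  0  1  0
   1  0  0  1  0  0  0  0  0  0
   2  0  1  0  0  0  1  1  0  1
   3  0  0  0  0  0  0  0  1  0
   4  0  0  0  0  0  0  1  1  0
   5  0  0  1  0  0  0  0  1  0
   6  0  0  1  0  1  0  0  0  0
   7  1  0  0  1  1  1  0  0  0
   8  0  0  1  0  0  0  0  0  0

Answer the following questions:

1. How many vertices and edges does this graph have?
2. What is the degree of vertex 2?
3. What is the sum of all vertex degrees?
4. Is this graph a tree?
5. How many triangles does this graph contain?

Count: 9 vertices, 9 edges.
Vertex 2 has neighbors [1, 5, 6, 8], degree = 4.
Handshaking lemma: 2 * 9 = 18.
A tree on 9 vertices has 8 edges. This graph has 9 edges (1 extra). Not a tree.
Number of triangles = 0.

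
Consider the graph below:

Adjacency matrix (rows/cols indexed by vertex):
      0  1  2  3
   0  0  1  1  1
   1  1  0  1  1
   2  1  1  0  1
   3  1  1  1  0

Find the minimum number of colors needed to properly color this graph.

The graph has a maximum clique of size 4 (lower bound on chromatic number).
A valid 4-coloring: {0: 0, 1: 1, 2: 2, 3: 3}.
Chromatic number = 4.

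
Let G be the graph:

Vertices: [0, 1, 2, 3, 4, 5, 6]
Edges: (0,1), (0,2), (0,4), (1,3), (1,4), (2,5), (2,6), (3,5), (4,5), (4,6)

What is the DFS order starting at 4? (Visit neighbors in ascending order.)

DFS from vertex 4 (neighbors processed in ascending order):
Visit order: 4, 0, 1, 3, 5, 2, 6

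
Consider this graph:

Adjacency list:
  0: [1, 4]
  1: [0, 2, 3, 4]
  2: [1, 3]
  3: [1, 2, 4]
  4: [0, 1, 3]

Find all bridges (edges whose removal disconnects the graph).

No bridges found. The graph is 2-edge-connected (no single edge removal disconnects it).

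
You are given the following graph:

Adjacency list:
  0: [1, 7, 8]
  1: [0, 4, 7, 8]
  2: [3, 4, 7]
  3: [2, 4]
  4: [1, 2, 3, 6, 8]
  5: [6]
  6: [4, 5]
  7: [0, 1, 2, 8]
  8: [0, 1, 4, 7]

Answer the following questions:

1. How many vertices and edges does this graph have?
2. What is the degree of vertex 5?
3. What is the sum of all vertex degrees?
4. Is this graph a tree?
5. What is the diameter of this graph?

Count: 9 vertices, 14 edges.
Vertex 5 has neighbors [6], degree = 1.
Handshaking lemma: 2 * 14 = 28.
A tree on 9 vertices has 8 edges. This graph has 14 edges (6 extra). Not a tree.
Diameter (longest shortest path) = 4.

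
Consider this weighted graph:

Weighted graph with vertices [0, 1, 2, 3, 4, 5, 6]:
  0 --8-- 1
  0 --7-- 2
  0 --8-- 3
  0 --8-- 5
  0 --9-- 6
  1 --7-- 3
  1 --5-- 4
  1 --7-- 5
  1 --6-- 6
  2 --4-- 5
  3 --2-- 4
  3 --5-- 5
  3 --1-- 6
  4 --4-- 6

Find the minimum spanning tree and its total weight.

Applying Kruskal's algorithm (sort edges by weight, add if no cycle):
  Add (3,6) w=1
  Add (3,4) w=2
  Add (2,5) w=4
  Skip (4,6) w=4 (creates cycle)
  Add (1,4) w=5
  Add (3,5) w=5
  Skip (1,6) w=6 (creates cycle)
  Add (0,2) w=7
  Skip (1,5) w=7 (creates cycle)
  Skip (1,3) w=7 (creates cycle)
  Skip (0,3) w=8 (creates cycle)
  Skip (0,1) w=8 (creates cycle)
  Skip (0,5) w=8 (creates cycle)
  Skip (0,6) w=9 (creates cycle)
MST weight = 24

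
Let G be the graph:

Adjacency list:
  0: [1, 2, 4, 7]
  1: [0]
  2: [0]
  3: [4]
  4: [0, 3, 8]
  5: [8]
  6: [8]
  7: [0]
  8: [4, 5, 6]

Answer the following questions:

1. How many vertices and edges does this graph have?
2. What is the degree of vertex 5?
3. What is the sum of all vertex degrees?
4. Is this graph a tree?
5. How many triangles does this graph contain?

Count: 9 vertices, 8 edges.
Vertex 5 has neighbors [8], degree = 1.
Handshaking lemma: 2 * 8 = 16.
A graph is a tree iff it is connected and has exactly n-1 edges. This graph is connected (all 9 vertices in one component) and has 9-1 = 8 edges. It is a tree.
Number of triangles = 0.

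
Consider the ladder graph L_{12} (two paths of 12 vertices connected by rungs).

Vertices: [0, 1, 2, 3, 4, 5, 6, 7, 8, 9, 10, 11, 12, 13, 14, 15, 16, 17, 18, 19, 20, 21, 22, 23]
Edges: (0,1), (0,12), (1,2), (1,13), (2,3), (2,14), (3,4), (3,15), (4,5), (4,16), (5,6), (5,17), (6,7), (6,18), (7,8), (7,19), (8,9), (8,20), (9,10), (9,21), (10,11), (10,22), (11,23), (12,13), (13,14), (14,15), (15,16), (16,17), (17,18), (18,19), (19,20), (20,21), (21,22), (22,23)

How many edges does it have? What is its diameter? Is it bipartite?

Ladder graph L_{12}: 12 rungs + 2 * (12-1) path edges = 12 + 22 = 34 edges.
Diameter = 12.
Ladder graphs are bipartite (alternating coloring along each path).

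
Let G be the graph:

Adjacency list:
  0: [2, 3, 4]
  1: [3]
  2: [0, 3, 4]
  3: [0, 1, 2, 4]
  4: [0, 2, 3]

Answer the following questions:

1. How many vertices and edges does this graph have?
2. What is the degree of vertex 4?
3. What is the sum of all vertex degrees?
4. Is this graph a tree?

Count: 5 vertices, 7 edges.
Vertex 4 has neighbors [0, 2, 3], degree = 3.
Handshaking lemma: 2 * 7 = 14.
A tree on 5 vertices has 4 edges. This graph has 7 edges (3 extra). Not a tree.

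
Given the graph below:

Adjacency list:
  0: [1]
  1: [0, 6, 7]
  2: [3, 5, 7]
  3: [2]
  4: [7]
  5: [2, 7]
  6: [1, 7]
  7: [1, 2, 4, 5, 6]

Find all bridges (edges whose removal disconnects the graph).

A bridge is an edge whose removal increases the number of connected components.
Bridges found: (0,1), (2,3), (4,7)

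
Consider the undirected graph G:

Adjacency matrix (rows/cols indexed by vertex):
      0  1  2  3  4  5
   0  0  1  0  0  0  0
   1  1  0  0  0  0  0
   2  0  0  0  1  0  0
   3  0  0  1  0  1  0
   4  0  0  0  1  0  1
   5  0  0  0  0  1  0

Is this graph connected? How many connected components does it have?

Checking connectivity: the graph has 2 connected component(s).
Components: [[0, 1], [2, 3, 4, 5]]. The graph is NOT connected.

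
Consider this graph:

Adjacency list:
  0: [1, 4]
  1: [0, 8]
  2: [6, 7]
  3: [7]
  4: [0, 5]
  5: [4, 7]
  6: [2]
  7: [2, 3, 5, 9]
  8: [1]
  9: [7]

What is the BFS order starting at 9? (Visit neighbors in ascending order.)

BFS from vertex 9 (neighbors processed in ascending order):
Visit order: 9, 7, 2, 3, 5, 6, 4, 0, 1, 8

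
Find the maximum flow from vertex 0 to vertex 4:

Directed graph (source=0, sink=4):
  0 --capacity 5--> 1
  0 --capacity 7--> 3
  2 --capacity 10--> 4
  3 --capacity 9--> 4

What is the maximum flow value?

Computing max flow:
  Flow on (0->3): 7/7
  Flow on (3->4): 7/9
Maximum flow = 7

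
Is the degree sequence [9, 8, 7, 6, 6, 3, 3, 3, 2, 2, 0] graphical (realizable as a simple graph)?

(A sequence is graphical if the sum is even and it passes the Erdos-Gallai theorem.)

Sum of degrees = 49. Sum is odd, so the sequence is NOT graphical.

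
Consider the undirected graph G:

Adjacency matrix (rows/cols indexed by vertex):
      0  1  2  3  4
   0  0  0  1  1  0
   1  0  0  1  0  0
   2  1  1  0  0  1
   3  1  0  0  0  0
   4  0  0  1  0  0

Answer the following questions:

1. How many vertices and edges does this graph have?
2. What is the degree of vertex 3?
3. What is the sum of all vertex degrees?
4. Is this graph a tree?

Count: 5 vertices, 4 edges.
Vertex 3 has neighbors [0], degree = 1.
Handshaking lemma: 2 * 4 = 8.
A graph is a tree iff it is connected and has exactly n-1 edges. This graph is connected (all 5 vertices in one component) and has 5-1 = 4 edges. It is a tree.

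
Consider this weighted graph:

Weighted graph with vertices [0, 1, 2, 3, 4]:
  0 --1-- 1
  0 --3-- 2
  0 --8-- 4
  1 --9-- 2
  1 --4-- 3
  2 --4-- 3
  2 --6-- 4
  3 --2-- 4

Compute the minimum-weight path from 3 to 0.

Using Dijkstra's algorithm from vertex 3:
Shortest path: 3 -> 1 -> 0
Total weight: 4 + 1 = 5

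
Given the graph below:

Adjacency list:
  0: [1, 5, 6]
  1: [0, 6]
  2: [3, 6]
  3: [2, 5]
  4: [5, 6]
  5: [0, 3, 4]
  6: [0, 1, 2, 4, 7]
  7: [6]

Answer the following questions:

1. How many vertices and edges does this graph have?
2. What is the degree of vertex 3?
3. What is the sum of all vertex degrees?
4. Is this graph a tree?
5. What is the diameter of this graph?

Count: 8 vertices, 10 edges.
Vertex 3 has neighbors [2, 5], degree = 2.
Handshaking lemma: 2 * 10 = 20.
A tree on 8 vertices has 7 edges. This graph has 10 edges (3 extra). Not a tree.
Diameter (longest shortest path) = 3.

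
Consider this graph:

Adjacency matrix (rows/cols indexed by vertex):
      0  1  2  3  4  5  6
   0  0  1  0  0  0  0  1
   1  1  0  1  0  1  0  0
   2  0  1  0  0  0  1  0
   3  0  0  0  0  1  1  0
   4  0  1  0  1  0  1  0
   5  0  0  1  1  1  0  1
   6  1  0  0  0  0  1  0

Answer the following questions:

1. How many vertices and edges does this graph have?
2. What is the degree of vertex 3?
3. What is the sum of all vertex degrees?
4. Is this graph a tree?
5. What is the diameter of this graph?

Count: 7 vertices, 9 edges.
Vertex 3 has neighbors [4, 5], degree = 2.
Handshaking lemma: 2 * 9 = 18.
A tree on 7 vertices has 6 edges. This graph has 9 edges (3 extra). Not a tree.
Diameter (longest shortest path) = 3.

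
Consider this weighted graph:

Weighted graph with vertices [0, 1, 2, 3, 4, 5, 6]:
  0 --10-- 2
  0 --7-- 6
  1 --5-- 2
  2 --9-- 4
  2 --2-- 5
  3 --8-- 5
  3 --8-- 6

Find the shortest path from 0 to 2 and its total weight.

Using Dijkstra's algorithm from vertex 0:
Shortest path: 0 -> 2
Total weight: 10 = 10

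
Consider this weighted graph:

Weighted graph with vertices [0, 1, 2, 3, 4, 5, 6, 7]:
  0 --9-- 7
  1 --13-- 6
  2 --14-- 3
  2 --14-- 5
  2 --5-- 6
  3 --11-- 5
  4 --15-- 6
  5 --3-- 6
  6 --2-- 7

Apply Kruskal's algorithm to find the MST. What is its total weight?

Applying Kruskal's algorithm (sort edges by weight, add if no cycle):
  Add (6,7) w=2
  Add (5,6) w=3
  Add (2,6) w=5
  Add (0,7) w=9
  Add (3,5) w=11
  Add (1,6) w=13
  Skip (2,3) w=14 (creates cycle)
  Skip (2,5) w=14 (creates cycle)
  Add (4,6) w=15
MST weight = 58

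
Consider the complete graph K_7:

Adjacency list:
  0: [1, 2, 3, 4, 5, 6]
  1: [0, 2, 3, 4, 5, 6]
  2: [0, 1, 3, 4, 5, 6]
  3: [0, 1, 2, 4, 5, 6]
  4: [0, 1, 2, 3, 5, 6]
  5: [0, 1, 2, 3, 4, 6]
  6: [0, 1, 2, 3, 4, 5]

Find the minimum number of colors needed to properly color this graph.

In K_7, every vertex is adjacent to every other vertex.
Each vertex needs a unique color.
Chromatic number = 7.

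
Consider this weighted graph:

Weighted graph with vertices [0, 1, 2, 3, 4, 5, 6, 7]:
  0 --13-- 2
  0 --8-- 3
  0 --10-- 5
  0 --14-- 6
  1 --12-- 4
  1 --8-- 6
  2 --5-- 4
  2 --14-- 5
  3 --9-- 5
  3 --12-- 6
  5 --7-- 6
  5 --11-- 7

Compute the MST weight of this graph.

Applying Kruskal's algorithm (sort edges by weight, add if no cycle):
  Add (2,4) w=5
  Add (5,6) w=7
  Add (0,3) w=8
  Add (1,6) w=8
  Add (3,5) w=9
  Skip (0,5) w=10 (creates cycle)
  Add (5,7) w=11
  Add (1,4) w=12
  Skip (3,6) w=12 (creates cycle)
  Skip (0,2) w=13 (creates cycle)
  Skip (0,6) w=14 (creates cycle)
  Skip (2,5) w=14 (creates cycle)
MST weight = 60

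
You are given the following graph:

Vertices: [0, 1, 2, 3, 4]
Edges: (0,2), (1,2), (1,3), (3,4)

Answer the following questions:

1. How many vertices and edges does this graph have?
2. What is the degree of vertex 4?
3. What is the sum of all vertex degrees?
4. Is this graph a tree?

Count: 5 vertices, 4 edges.
Vertex 4 has neighbors [3], degree = 1.
Handshaking lemma: 2 * 4 = 8.
A graph is a tree iff it is connected and has exactly n-1 edges. This graph is connected (all 5 vertices in one component) and has 5-1 = 4 edges. It is a tree.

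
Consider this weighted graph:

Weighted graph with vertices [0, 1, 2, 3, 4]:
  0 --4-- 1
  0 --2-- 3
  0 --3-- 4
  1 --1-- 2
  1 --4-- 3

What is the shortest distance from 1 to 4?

Using Dijkstra's algorithm from vertex 1:
Shortest path: 1 -> 0 -> 4
Total weight: 4 + 3 = 7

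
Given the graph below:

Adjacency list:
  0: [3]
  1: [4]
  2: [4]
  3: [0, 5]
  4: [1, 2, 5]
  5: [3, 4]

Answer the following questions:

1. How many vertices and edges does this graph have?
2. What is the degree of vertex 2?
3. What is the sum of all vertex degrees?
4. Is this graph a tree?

Count: 6 vertices, 5 edges.
Vertex 2 has neighbors [4], degree = 1.
Handshaking lemma: 2 * 5 = 10.
A graph is a tree iff it is connected and has exactly n-1 edges. This graph is connected (all 6 vertices in one component) and has 6-1 = 5 edges. It is a tree.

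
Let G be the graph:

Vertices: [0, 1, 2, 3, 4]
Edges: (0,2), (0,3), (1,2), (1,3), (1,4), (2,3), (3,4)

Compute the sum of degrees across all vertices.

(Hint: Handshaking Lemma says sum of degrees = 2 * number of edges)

Count edges: 7 edges.
By Handshaking Lemma: sum of degrees = 2 * 7 = 14.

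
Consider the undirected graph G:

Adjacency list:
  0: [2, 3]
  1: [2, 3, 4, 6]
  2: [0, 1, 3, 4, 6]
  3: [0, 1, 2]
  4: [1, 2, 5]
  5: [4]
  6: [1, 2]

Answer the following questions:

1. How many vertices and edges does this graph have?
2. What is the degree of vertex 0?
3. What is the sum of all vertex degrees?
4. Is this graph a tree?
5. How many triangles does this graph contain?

Count: 7 vertices, 10 edges.
Vertex 0 has neighbors [2, 3], degree = 2.
Handshaking lemma: 2 * 10 = 20.
A tree on 7 vertices has 6 edges. This graph has 10 edges (4 extra). Not a tree.
Number of triangles = 4.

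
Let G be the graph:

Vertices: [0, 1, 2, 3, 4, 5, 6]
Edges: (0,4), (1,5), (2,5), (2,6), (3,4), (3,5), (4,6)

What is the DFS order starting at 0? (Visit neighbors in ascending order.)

DFS from vertex 0 (neighbors processed in ascending order):
Visit order: 0, 4, 3, 5, 1, 2, 6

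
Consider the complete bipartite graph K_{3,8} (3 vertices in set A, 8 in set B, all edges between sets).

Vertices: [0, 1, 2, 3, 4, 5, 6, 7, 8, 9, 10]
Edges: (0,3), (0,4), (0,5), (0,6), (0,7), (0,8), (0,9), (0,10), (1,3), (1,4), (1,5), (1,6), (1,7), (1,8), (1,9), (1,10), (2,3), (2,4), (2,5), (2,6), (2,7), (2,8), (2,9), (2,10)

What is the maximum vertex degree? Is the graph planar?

Set-A vertices have degree 8; set-B vertices have degree 3. Maximum degree = max(3,8) = 8.
K_{3,8} contains K_{3,3} as a subgraph (since both sides have >= 3 vertices); by Kuratowski's theorem it is not planar.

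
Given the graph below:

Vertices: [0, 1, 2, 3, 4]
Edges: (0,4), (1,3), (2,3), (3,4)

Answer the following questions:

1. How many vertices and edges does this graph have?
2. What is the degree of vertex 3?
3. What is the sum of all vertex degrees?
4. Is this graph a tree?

Count: 5 vertices, 4 edges.
Vertex 3 has neighbors [1, 2, 4], degree = 3.
Handshaking lemma: 2 * 4 = 8.
A graph is a tree iff it is connected and has exactly n-1 edges. This graph is connected (all 5 vertices in one component) and has 5-1 = 4 edges. It is a tree.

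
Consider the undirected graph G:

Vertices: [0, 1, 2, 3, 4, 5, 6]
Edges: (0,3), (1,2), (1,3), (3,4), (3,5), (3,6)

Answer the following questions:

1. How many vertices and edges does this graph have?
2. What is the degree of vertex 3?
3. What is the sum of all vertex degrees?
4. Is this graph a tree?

Count: 7 vertices, 6 edges.
Vertex 3 has neighbors [0, 1, 4, 5, 6], degree = 5.
Handshaking lemma: 2 * 6 = 12.
A graph is a tree iff it is connected and has exactly n-1 edges. This graph is connected (all 7 vertices in one component) and has 7-1 = 6 edges. It is a tree.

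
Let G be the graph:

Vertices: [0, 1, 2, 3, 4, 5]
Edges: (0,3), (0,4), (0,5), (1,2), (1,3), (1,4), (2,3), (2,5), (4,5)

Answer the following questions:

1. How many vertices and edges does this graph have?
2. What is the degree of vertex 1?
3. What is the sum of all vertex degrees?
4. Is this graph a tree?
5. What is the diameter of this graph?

Count: 6 vertices, 9 edges.
Vertex 1 has neighbors [2, 3, 4], degree = 3.
Handshaking lemma: 2 * 9 = 18.
A tree on 6 vertices has 5 edges. This graph has 9 edges (4 extra). Not a tree.
Diameter (longest shortest path) = 2.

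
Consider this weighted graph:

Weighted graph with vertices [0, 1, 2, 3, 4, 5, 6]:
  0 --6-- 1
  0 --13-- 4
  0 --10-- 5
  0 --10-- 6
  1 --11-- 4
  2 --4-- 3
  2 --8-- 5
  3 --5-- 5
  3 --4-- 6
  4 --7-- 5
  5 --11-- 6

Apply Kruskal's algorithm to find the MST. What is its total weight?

Applying Kruskal's algorithm (sort edges by weight, add if no cycle):
  Add (2,3) w=4
  Add (3,6) w=4
  Add (3,5) w=5
  Add (0,1) w=6
  Add (4,5) w=7
  Skip (2,5) w=8 (creates cycle)
  Add (0,5) w=10
  Skip (0,6) w=10 (creates cycle)
  Skip (1,4) w=11 (creates cycle)
  Skip (5,6) w=11 (creates cycle)
  Skip (0,4) w=13 (creates cycle)
MST weight = 36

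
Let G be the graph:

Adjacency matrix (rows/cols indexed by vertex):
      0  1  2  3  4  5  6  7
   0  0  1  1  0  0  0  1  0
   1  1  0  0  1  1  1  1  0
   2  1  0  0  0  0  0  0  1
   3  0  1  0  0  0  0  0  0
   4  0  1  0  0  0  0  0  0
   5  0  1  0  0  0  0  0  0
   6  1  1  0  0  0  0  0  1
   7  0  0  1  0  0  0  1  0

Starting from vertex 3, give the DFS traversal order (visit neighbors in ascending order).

DFS from vertex 3 (neighbors processed in ascending order):
Visit order: 3, 1, 0, 2, 7, 6, 4, 5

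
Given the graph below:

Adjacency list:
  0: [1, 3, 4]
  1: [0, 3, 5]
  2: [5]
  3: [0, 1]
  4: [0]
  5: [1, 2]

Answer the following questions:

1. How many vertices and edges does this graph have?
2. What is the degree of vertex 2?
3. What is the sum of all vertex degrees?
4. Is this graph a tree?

Count: 6 vertices, 6 edges.
Vertex 2 has neighbors [5], degree = 1.
Handshaking lemma: 2 * 6 = 12.
A tree on 6 vertices has 5 edges. This graph has 6 edges (1 extra). Not a tree.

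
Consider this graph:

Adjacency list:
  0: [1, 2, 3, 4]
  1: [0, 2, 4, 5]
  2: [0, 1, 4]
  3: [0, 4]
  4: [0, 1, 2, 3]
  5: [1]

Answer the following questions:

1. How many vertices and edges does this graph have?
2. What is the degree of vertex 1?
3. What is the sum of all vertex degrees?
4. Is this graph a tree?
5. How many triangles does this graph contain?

Count: 6 vertices, 9 edges.
Vertex 1 has neighbors [0, 2, 4, 5], degree = 4.
Handshaking lemma: 2 * 9 = 18.
A tree on 6 vertices has 5 edges. This graph has 9 edges (4 extra). Not a tree.
Number of triangles = 5.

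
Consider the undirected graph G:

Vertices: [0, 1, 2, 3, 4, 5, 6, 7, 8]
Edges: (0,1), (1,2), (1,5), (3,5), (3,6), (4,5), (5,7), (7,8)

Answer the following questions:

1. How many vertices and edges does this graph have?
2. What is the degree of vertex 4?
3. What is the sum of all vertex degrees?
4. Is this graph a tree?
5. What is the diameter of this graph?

Count: 9 vertices, 8 edges.
Vertex 4 has neighbors [5], degree = 1.
Handshaking lemma: 2 * 8 = 16.
A graph is a tree iff it is connected and has exactly n-1 edges. This graph is connected (all 9 vertices in one component) and has 9-1 = 8 edges. It is a tree.
Diameter (longest shortest path) = 4.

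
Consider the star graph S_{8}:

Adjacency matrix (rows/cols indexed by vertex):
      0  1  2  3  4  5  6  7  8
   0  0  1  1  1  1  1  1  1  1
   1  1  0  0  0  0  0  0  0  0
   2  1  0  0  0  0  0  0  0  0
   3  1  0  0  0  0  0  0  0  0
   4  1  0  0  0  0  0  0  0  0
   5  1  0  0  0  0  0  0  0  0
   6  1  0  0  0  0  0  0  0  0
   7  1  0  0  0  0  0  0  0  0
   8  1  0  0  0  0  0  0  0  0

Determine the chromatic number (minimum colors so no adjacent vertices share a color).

S_{8} has one hub adjacent to 8 leaves; leaves are pairwise non-adjacent.
Color the hub 0 and every leaf 1.
Chromatic number = 2.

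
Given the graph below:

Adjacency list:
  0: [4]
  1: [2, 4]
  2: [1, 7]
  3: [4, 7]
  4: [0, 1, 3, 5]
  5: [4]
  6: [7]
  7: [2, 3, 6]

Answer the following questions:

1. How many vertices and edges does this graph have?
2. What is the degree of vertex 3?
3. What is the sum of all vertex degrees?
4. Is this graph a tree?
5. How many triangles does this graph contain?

Count: 8 vertices, 8 edges.
Vertex 3 has neighbors [4, 7], degree = 2.
Handshaking lemma: 2 * 8 = 16.
A tree on 8 vertices has 7 edges. This graph has 8 edges (1 extra). Not a tree.
Number of triangles = 0.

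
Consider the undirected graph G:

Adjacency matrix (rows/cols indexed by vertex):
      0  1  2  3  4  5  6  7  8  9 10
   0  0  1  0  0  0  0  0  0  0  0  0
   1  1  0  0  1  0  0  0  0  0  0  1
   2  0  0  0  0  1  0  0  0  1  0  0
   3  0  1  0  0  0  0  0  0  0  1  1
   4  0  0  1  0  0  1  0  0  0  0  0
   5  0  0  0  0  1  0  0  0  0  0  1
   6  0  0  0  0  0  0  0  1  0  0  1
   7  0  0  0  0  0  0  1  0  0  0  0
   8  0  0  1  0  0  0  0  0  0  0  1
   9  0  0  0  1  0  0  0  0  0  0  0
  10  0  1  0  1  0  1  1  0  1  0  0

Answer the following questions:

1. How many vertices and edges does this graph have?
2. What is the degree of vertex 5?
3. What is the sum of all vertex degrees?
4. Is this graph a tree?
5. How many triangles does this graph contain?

Count: 11 vertices, 12 edges.
Vertex 5 has neighbors [4, 10], degree = 2.
Handshaking lemma: 2 * 12 = 24.
A tree on 11 vertices has 10 edges. This graph has 12 edges (2 extra). Not a tree.
Number of triangles = 1.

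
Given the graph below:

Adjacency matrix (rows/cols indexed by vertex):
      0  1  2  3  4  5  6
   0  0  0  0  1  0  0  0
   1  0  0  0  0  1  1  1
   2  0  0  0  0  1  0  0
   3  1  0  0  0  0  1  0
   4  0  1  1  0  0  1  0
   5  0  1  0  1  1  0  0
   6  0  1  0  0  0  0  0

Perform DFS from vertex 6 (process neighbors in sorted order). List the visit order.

DFS from vertex 6 (neighbors processed in ascending order):
Visit order: 6, 1, 4, 2, 5, 3, 0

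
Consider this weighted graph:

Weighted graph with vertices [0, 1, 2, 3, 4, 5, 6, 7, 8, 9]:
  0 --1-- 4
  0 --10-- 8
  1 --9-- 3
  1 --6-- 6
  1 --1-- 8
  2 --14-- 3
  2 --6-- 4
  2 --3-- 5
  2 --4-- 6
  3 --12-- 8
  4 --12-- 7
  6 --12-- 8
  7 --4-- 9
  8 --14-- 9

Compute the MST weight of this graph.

Applying Kruskal's algorithm (sort edges by weight, add if no cycle):
  Add (0,4) w=1
  Add (1,8) w=1
  Add (2,5) w=3
  Add (2,6) w=4
  Add (7,9) w=4
  Add (1,6) w=6
  Add (2,4) w=6
  Add (1,3) w=9
  Skip (0,8) w=10 (creates cycle)
  Skip (3,8) w=12 (creates cycle)
  Add (4,7) w=12
  Skip (6,8) w=12 (creates cycle)
  Skip (2,3) w=14 (creates cycle)
  Skip (8,9) w=14 (creates cycle)
MST weight = 46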